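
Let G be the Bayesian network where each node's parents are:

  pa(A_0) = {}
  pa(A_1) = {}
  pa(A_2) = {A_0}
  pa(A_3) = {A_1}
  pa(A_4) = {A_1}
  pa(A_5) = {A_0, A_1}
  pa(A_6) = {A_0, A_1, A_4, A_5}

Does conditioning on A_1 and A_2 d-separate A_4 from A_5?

Yes

6 paths connect A_4 and A_5; each must be blocked for d-separation to hold:
Path 1: A_4 → A_6 ← A_1 → A_5
  A_6 is a collider here and neither A_6 nor any of its descendants is conditioned on, so the collider stays closed — the path is blocked at A_6.
Path 2: A_4 → A_6 ← A_0 → A_5
  A_6 is a collider here and neither A_6 nor any of its descendants is conditioned on, so the collider stays closed — the path is blocked at A_6.
Path 3: A_4 → A_6 ← A_5
  A_6 is a collider here and neither A_6 nor any of its descendants is conditioned on, so the collider stays closed — the path is blocked at A_6.
Path 4: A_4 ← A_1 → A_6 ← A_0 → A_5
  A_1 is a fork here and A_1 is conditioned on, so the path is blocked at A_1.
Path 5: A_4 ← A_1 → A_6 ← A_5
  A_1 is a fork here and A_1 is conditioned on, so the path is blocked at A_1.
Path 6: A_4 ← A_1 → A_5
  A_1 is a fork here and A_1 is conditioned on, so the path is blocked at A_1.
Every path is blocked, so A_4 and A_5 are d-separated given {A_1, A_2}.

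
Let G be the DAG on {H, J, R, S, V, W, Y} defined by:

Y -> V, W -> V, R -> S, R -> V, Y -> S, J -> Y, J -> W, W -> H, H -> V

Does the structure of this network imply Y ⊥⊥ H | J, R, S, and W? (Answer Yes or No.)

There are 6 undirected paths between Y and H; checking each against the conditioning set {J, R, S, W}:
  1. Y ← J → W → V ← H — J:fork[blocks]; W:chain[blocks]; V:collider[blocks] ⇒ blocked
  2. Y ← J → W → H — J:fork[blocks]; W:chain[blocks] ⇒ blocked
  3. Y → S ← R → V ← H — S:collider[open]; R:fork[blocks]; V:collider[blocks] ⇒ blocked
  4. Y → S ← R → V ← W → H — S:collider[open]; R:fork[blocks]; V:collider[blocks]; W:fork[blocks] ⇒ blocked
  5. Y → V ← H — V:collider[blocks] ⇒ blocked
  6. Y → V ← W → H — V:collider[blocks]; W:fork[blocks] ⇒ blocked
All paths are blocked; Y ⊥ H | {J, R, S, W} holds.

Yes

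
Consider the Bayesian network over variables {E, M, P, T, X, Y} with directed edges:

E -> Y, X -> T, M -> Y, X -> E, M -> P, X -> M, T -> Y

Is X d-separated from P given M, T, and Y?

Yes

3 paths connect X and P; each must be blocked for d-separation to hold:
  1. X → M → P — M:chain[blocks] ⇒ blocked
  2. X → E → Y ← M → P — E:chain[open]; Y:collider[open]; M:fork[blocks] ⇒ blocked
  3. X → T → Y ← M → P — T:chain[blocks]; Y:collider[open]; M:fork[blocks] ⇒ blocked
Since every path is blocked, d-separation holds.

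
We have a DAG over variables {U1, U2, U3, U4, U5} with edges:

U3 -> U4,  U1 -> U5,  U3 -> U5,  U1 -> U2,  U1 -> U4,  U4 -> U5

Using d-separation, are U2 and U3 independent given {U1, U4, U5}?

Yes

Enumerating the 4 paths from U2 to U3 and testing each for blocking by {U1, U4, U5}:
  1. U2 ← U1 → U4 ← U3 — U1:fork[blocks]; U4:collider[open] ⇒ blocked
  2. U2 ← U1 → U4 → U5 ← U3 — U1:fork[blocks]; U4:chain[blocks]; U5:collider[open] ⇒ blocked
  3. U2 ← U1 → U5 ← U3 — U1:fork[blocks]; U5:collider[open] ⇒ blocked
  4. U2 ← U1 → U5 ← U4 ← U3 — U1:fork[blocks]; U5:collider[open]; U4:chain[blocks] ⇒ blocked
Every path is blocked, so U2 and U3 are d-separated given {U1, U4, U5}.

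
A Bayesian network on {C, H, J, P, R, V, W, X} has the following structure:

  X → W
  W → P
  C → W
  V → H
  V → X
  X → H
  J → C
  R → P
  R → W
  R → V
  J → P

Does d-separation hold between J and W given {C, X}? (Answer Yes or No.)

Yes

There are 5 undirected paths between J and W; checking each against the conditioning set {C, X}:
Path 1: J → C → W
  C is a chain here and C is conditioned on, so the path is blocked at C.
Path 2: J → P ← R → V → H ← X → W
  P is a collider here and neither P nor any of its descendants is conditioned on, so the collider stays closed — the path is blocked at P.
Path 3: J → P ← R → V → X → W
  P is a collider here and neither P nor any of its descendants is conditioned on, so the collider stays closed — the path is blocked at P.
Path 4: J → P ← R → W
  P is a collider here and neither P nor any of its descendants is conditioned on, so the collider stays closed — the path is blocked at P.
Path 5: J → P ← W
  P is a collider here and neither P nor any of its descendants is conditioned on, so the collider stays closed — the path is blocked at P.
Every path is blocked, so J and W are d-separated given {C, X}.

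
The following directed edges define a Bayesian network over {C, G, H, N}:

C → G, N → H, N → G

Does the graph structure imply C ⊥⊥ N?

Yes

Only one path connects C and N:
Path 1: C → G ← N
  G is a collider here and neither G nor any of its descendants is conditioned on, so the collider stays closed — the path is blocked at G.
Since every path is blocked, d-separation holds.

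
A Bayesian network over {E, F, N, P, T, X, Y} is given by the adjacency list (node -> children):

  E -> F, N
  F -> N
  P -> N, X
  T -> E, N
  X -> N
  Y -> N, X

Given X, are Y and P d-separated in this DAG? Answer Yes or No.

No — Y and P are not d-separated given {X}.

Enumerating the 4 paths from Y to P and testing each for blocking by {X}:
Path 1: Y → X ← P
  X is a collider and X is conditioned on, which opens it — no node blocks this path, so it is active.
Path 2: Y → X → N ← P
  X is a chain here and X is conditioned on, so the path is blocked at X.
Path 3: Y → N ← P
  N is a collider here and neither N nor any of its descendants is conditioned on, so the collider stays closed — the path is blocked at N.
Path 4: Y → N ← X ← P
  N is a collider here and neither N nor any of its descendants is conditioned on, so the collider stays closed — the path is blocked at N.
At least one path is unblocked, so d-separation fails.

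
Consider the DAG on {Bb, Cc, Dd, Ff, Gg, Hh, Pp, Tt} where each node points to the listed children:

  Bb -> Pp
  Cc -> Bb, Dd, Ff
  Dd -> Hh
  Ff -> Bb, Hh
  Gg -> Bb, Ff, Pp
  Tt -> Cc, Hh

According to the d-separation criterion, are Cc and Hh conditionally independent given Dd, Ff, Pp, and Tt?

We examine all 6 paths between Cc and Hh:
  1. Cc ← Tt → Hh — Tt:fork[blocks] ⇒ blocked
  2. Cc → Dd → Hh — Dd:chain[blocks] ⇒ blocked
  3. Cc → Ff → Hh — Ff:chain[blocks] ⇒ blocked
  4. Cc → Bb → Pp ← Gg → Ff → Hh — Bb:chain[open]; Pp:collider[open]; Gg:fork[open]; Ff:chain[blocks] ⇒ blocked
  5. Cc → Bb ← Ff → Hh — Bb:collider[open]; Ff:fork[blocks] ⇒ blocked
  6. Cc → Bb ← Gg → Ff → Hh — Bb:collider[open]; Gg:fork[open]; Ff:chain[blocks] ⇒ blocked
All paths are blocked; Cc ⊥ Hh | {Dd, Ff, Pp, Tt} holds.

Yes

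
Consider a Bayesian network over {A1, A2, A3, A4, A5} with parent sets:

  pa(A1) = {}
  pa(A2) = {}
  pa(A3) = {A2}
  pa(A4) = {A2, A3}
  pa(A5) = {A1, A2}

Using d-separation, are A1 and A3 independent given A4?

We examine all 2 paths between A1 and A3:
  1. A1 → A5 ← A2 → A3 — A5:collider[blocks]; A2:fork[open] ⇒ blocked
  2. A1 → A5 ← A2 → A4 ← A3 — A5:collider[blocks]; A2:fork[open]; A4:collider[open] ⇒ blocked
All paths are blocked; A1 ⊥ A3 | {A4} holds.

Yes — A1 and A3 are d-separated given {A4}.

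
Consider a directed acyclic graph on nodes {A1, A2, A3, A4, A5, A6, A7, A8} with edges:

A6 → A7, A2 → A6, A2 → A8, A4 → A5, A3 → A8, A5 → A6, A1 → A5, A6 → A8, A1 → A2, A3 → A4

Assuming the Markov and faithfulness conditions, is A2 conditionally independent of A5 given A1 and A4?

5 paths connect A2 and A5; each must be blocked for d-separation to hold:
Path 1: A2 → A8 ← A3 → A4 → A5
  A8 is a collider here and neither A8 nor any of its descendants is conditioned on, so the collider stays closed — the path is blocked at A8.
Path 2: A2 → A8 ← A6 ← A5
  A8 is a collider here and neither A8 nor any of its descendants is conditioned on, so the collider stays closed — the path is blocked at A8.
Path 3: A2 → A6 ← A5
  A6 is a collider here and neither A6 nor any of its descendants is conditioned on, so the collider stays closed — the path is blocked at A6.
Path 4: A2 → A6 → A8 ← A3 → A4 → A5
  A8 is a collider here and neither A8 nor any of its descendants is conditioned on, so the collider stays closed — the path is blocked at A8.
Path 5: A2 ← A1 → A5
  A1 is a fork here and A1 is conditioned on, so the path is blocked at A1.
Since every path is blocked, d-separation holds.

Yes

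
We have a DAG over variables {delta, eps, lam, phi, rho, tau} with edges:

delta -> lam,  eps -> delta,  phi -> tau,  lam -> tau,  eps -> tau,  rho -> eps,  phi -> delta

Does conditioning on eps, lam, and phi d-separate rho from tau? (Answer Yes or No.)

Yes

Enumerating the 3 paths from rho to tau and testing each for blocking by {eps, lam, phi}:
Path 1: rho → eps → delta ← phi → tau
  eps is a chain here and eps is conditioned on, so the path is blocked at eps.
Path 2: rho → eps → delta → lam → tau
  eps is a chain here and eps is conditioned on, so the path is blocked at eps.
Path 3: rho → eps → tau
  eps is a chain here and eps is conditioned on, so the path is blocked at eps.
All paths are blocked; rho ⊥ tau | {eps, lam, phi} holds.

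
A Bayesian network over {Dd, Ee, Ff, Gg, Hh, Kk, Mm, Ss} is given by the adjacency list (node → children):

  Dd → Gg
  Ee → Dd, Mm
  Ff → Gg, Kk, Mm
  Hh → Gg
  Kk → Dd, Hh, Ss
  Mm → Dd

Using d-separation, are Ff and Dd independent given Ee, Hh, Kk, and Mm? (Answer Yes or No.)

6 paths connect Ff and Dd; each must be blocked for d-separation to hold:
Path 1: Ff → Mm ← Ee → Dd
  Ee is a fork here and Ee is conditioned on, so the path is blocked at Ee.
Path 2: Ff → Mm → Dd
  Mm is a chain here and Mm is conditioned on, so the path is blocked at Mm.
Path 3: Ff → Gg ← Hh ← Kk → Dd
  Gg is a collider here and neither Gg nor any of its descendants is conditioned on, so the collider stays closed — the path is blocked at Gg.
Path 4: Ff → Gg ← Dd
  Gg is a collider here and neither Gg nor any of its descendants is conditioned on, so the collider stays closed — the path is blocked at Gg.
Path 5: Ff → Kk → Hh → Gg ← Dd
  Kk is a chain here and Kk is conditioned on, so the path is blocked at Kk.
Path 6: Ff → Kk → Dd
  Kk is a chain here and Kk is conditioned on, so the path is blocked at Kk.
Since every path is blocked, d-separation holds.

Yes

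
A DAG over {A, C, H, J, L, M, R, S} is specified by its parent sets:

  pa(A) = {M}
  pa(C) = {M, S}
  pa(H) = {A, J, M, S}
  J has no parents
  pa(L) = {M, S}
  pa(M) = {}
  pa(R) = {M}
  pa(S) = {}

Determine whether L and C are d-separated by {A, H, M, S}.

Yes

Enumerating the 6 paths from L to C and testing each for blocking by {A, H, M, S}:
  1. L ← S → C — S:fork[blocks] ⇒ blocked
  2. L ← S → H ← M → C — S:fork[blocks]; H:collider[open]; M:fork[blocks] ⇒ blocked
  3. L ← S → H ← A ← M → C — S:fork[blocks]; H:collider[open]; A:chain[blocks]; M:fork[blocks] ⇒ blocked
  4. L ← M → C — M:fork[blocks] ⇒ blocked
  5. L ← M → A → H ← S → C — M:fork[blocks]; A:chain[blocks]; H:collider[open]; S:fork[blocks] ⇒ blocked
  6. L ← M → H ← S → C — M:fork[blocks]; H:collider[open]; S:fork[blocks] ⇒ blocked
Since every path is blocked, d-separation holds.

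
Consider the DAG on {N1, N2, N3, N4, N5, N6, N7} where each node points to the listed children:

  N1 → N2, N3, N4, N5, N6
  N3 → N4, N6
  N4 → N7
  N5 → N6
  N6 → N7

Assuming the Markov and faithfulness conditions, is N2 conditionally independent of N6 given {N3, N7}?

No — N2 and N6 are not d-separated given {N3, N7}.

There are 6 undirected paths between N2 and N6; checking each against the conditioning set {N3, N7}:
Path 1: N2 ← N1 → N5 → N6
  N1 is a fork and N1 is not conditioned on; N5 is a chain and N5 is not conditioned on — no node blocks this path, so it is active.
Path 2: N2 ← N1 → N3 → N4 → N7 ← N6
  N3 is a chain here and N3 is conditioned on, so the path is blocked at N3.
Path 3: N2 ← N1 → N3 → N6
  N3 is a chain here and N3 is conditioned on, so the path is blocked at N3.
Path 4: N2 ← N1 → N4 ← N3 → N6
  N3 is a fork here and N3 is conditioned on, so the path is blocked at N3.
Path 5: N2 ← N1 → N4 → N7 ← N6
  N1 is a fork and N1 is not conditioned on; N4 is a chain and N4 is not conditioned on; N7 is a collider and N7 is conditioned on, which opens it — no node blocks this path, so it is active.
Path 6: N2 ← N1 → N6
  N1 is a fork and N1 is not conditioned on — no node blocks this path, so it is active.
Since the path N2 ← N1 → N5 → N6 is active, N2 and N6 are not d-separated given {N3, N7}.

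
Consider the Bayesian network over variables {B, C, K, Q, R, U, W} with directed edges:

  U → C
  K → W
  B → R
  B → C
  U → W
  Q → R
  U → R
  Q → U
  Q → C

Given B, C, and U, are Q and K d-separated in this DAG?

5 paths connect Q and K; each must be blocked for d-separation to hold:
  1. Q → U → W ← K — U:chain[blocks]; W:collider[blocks] ⇒ blocked
  2. Q → R ← U → W ← K — R:collider[blocks]; U:fork[blocks]; W:collider[blocks] ⇒ blocked
  3. Q → R ← B → C ← U → W ← K — R:collider[blocks]; B:fork[blocks]; C:collider[open]; U:fork[blocks]; W:collider[blocks] ⇒ blocked
  4. Q → C ← U → W ← K — C:collider[open]; U:fork[blocks]; W:collider[blocks] ⇒ blocked
  5. Q → C ← B → R ← U → W ← K — C:collider[open]; B:fork[blocks]; R:collider[blocks]; U:fork[blocks]; W:collider[blocks] ⇒ blocked
Every path is blocked, so Q and K are d-separated given {B, C, U}.

Yes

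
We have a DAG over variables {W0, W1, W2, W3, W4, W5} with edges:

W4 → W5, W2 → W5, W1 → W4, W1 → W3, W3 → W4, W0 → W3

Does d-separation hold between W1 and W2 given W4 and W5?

Enumerating the 2 paths from W1 to W2 and testing each for blocking by {W4, W5}:
  1. W1 → W3 → W4 → W5 ← W2 — W3:chain[open]; W4:chain[blocks]; W5:collider[open] ⇒ blocked
  2. W1 → W4 → W5 ← W2 — W4:chain[blocks]; W5:collider[open] ⇒ blocked
All paths are blocked; W1 ⊥ W2 | {W4, W5} holds.

Yes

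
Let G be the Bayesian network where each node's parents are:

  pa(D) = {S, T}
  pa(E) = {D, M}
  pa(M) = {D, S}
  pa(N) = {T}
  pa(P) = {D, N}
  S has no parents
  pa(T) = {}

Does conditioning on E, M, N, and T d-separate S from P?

Enumerating the 6 paths from S to P and testing each for blocking by {E, M, N, T}:
  1. S → D → P — D:chain[open] ⇒ active
  2. S → D ← T → N → P — D:collider[open]; T:fork[blocks]; N:chain[blocks] ⇒ blocked
  3. S → M → E ← D → P — M:chain[blocks]; E:collider[open]; D:fork[open] ⇒ blocked
  4. S → M → E ← D ← T → N → P — M:chain[blocks]; E:collider[open]; D:chain[open]; T:fork[blocks]; N:chain[blocks] ⇒ blocked
  5. S → M ← D → P — M:collider[open]; D:fork[open] ⇒ active
  6. S → M ← D ← T → N → P — M:collider[open]; D:chain[open]; T:fork[blocks]; N:chain[blocks] ⇒ blocked
Since the path S → D → P is active, S and P are not d-separated given {E, M, N, T}.

No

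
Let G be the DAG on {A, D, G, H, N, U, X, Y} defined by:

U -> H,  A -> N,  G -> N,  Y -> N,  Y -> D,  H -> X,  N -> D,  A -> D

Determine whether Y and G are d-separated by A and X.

3 paths connect Y and G; each must be blocked for d-separation to hold:
  1. Y → D ← N ← G — D:collider[blocks]; N:chain[open] ⇒ blocked
  2. Y → D ← A → N ← G — D:collider[blocks]; A:fork[blocks]; N:collider[blocks] ⇒ blocked
  3. Y → N ← G — N:collider[blocks] ⇒ blocked
All paths are blocked; Y ⊥ G | {A, X} holds.

Yes — Y and G are d-separated given {A, X}.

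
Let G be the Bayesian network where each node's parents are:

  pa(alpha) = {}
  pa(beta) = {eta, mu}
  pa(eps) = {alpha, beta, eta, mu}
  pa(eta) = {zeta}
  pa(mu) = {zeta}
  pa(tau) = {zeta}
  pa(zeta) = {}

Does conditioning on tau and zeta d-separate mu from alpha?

Yes — mu and alpha are d-separated given {tau, zeta}.

5 paths connect mu and alpha; each must be blocked for d-separation to hold:
  1. mu ← zeta → eta → eps ← alpha — zeta:fork[blocks]; eta:chain[open]; eps:collider[blocks] ⇒ blocked
  2. mu ← zeta → eta → beta → eps ← alpha — zeta:fork[blocks]; eta:chain[open]; beta:chain[open]; eps:collider[blocks] ⇒ blocked
  3. mu → eps ← alpha — eps:collider[blocks] ⇒ blocked
  4. mu → beta ← eta → eps ← alpha — beta:collider[blocks]; eta:fork[open]; eps:collider[blocks] ⇒ blocked
  5. mu → beta → eps ← alpha — beta:chain[open]; eps:collider[blocks] ⇒ blocked
All paths are blocked; mu ⊥ alpha | {tau, zeta} holds.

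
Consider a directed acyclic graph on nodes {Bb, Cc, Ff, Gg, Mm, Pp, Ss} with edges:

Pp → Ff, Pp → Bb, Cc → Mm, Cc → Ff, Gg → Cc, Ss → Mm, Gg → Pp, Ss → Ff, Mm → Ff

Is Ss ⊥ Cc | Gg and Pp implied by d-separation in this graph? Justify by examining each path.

Enumerating the 6 paths from Ss to Cc and testing each for blocking by {Gg, Pp}:
Path 1: Ss → Mm → Ff ← Cc
  Ff is a collider here and neither Ff nor any of its descendants is conditioned on, so the collider stays closed — the path is blocked at Ff.
Path 2: Ss → Mm → Ff ← Pp ← Gg → Cc
  Ff is a collider here and neither Ff nor any of its descendants is conditioned on, so the collider stays closed — the path is blocked at Ff.
Path 3: Ss → Mm ← Cc
  Mm is a collider here and neither Mm nor any of its descendants is conditioned on, so the collider stays closed — the path is blocked at Mm.
Path 4: Ss → Ff ← Mm ← Cc
  Ff is a collider here and neither Ff nor any of its descendants is conditioned on, so the collider stays closed — the path is blocked at Ff.
Path 5: Ss → Ff ← Cc
  Ff is a collider here and neither Ff nor any of its descendants is conditioned on, so the collider stays closed — the path is blocked at Ff.
Path 6: Ss → Ff ← Pp ← Gg → Cc
  Ff is a collider here and neither Ff nor any of its descendants is conditioned on, so the collider stays closed — the path is blocked at Ff.
All paths are blocked; Ss ⊥ Cc | {Gg, Pp} holds.

Yes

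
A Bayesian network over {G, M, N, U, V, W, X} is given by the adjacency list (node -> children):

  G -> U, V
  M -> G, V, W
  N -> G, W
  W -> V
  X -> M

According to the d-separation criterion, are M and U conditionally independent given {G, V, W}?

Yes — M and U are d-separated given {G, V, W}.

Enumerating the 5 paths from M to U and testing each for blocking by {G, V, W}:
Path 1: M → G → U
  G is a chain here and G is conditioned on, so the path is blocked at G.
Path 2: M → W ← N → G → U
  G is a chain here and G is conditioned on, so the path is blocked at G.
Path 3: M → W → V ← G → U
  W is a chain here and W is conditioned on, so the path is blocked at W.
Path 4: M → V ← G → U
  G is a fork here and G is conditioned on, so the path is blocked at G.
Path 5: M → V ← W ← N → G → U
  W is a chain here and W is conditioned on, so the path is blocked at W.
Every path is blocked, so M and U are d-separated given {G, V, W}.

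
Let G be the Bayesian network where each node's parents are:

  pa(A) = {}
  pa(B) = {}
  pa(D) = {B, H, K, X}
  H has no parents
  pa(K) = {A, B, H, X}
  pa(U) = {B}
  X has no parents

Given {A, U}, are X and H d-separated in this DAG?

Yes

6 paths connect X and H; each must be blocked for d-separation to hold:
  1. X → D ← B → K ← H — D:collider[blocks]; B:fork[open]; K:collider[blocks] ⇒ blocked
  2. X → D ← H — D:collider[blocks] ⇒ blocked
  3. X → D ← K ← H — D:collider[blocks]; K:chain[open] ⇒ blocked
  4. X → K ← B → D ← H — K:collider[blocks]; B:fork[open]; D:collider[blocks] ⇒ blocked
  5. X → K ← H — K:collider[blocks] ⇒ blocked
  6. X → K → D ← H — K:chain[open]; D:collider[blocks] ⇒ blocked
Every path is blocked, so X and H are d-separated given {A, U}.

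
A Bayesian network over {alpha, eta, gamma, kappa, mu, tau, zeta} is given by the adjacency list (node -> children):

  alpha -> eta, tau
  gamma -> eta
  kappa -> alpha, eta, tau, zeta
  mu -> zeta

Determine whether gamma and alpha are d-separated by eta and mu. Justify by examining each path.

No

Enumerating the 3 paths from gamma to alpha and testing each for blocking by {eta, mu}:
Path 1: gamma → eta ← kappa → tau ← alpha
  tau is a collider here and neither tau nor any of its descendants is conditioned on, so the collider stays closed — the path is blocked at tau.
Path 2: gamma → eta ← kappa → alpha
  eta is a collider and eta is conditioned on, which opens it; kappa is a fork and kappa is not conditioned on — no node blocks this path, so it is active.
Path 3: gamma → eta ← alpha
  eta is a collider and eta is conditioned on, which opens it — no node blocks this path, so it is active.
At least one path is unblocked, so d-separation fails.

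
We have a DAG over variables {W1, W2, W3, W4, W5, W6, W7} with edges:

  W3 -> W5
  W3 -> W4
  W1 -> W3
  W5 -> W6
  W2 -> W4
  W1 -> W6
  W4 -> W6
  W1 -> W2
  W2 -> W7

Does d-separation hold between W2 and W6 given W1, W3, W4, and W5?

Yes

We examine all 6 paths between W2 and W6:
  1. W2 ← W1 → W3 → W5 → W6 — W1:fork[blocks]; W3:chain[blocks]; W5:chain[blocks] ⇒ blocked
  2. W2 ← W1 → W3 → W4 → W6 — W1:fork[blocks]; W3:chain[blocks]; W4:chain[blocks] ⇒ blocked
  3. W2 ← W1 → W6 — W1:fork[blocks] ⇒ blocked
  4. W2 → W4 ← W3 → W5 → W6 — W4:collider[open]; W3:fork[blocks]; W5:chain[blocks] ⇒ blocked
  5. W2 → W4 ← W3 ← W1 → W6 — W4:collider[open]; W3:chain[blocks]; W1:fork[blocks] ⇒ blocked
  6. W2 → W4 → W6 — W4:chain[blocks] ⇒ blocked
Every path is blocked, so W2 and W6 are d-separated given {W1, W3, W4, W5}.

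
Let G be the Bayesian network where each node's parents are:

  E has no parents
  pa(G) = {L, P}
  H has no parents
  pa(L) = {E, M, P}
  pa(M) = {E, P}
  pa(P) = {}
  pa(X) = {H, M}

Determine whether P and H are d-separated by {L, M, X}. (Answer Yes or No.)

Enumerating the 5 paths from P to H and testing each for blocking by {L, M, X}:
  1. P → M → X ← H — M:chain[blocks]; X:collider[open] ⇒ blocked
  2. P → L ← M → X ← H — L:collider[open]; M:fork[blocks]; X:collider[open] ⇒ blocked
  3. P → L ← E → M → X ← H — L:collider[open]; E:fork[open]; M:chain[blocks]; X:collider[open] ⇒ blocked
  4. P → G ← L ← M → X ← H — G:collider[blocks]; L:chain[blocks]; M:fork[blocks]; X:collider[open] ⇒ blocked
  5. P → G ← L ← E → M → X ← H — G:collider[blocks]; L:chain[blocks]; E:fork[open]; M:chain[blocks]; X:collider[open] ⇒ blocked
All paths are blocked; P ⊥ H | {L, M, X} holds.

Yes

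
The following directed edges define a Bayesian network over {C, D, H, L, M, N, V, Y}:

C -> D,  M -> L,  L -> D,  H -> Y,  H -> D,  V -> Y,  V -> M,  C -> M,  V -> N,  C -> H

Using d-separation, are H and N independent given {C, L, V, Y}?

Enumerating the 5 paths from H to N and testing each for blocking by {C, L, V, Y}:
Path 1: H ← C → M ← V → N
  C is a fork here and C is conditioned on, so the path is blocked at C.
Path 2: H ← C → D ← L ← M ← V → N
  C is a fork here and C is conditioned on, so the path is blocked at C.
Path 3: H → D ← L ← M ← V → N
  D is a collider here and neither D nor any of its descendants is conditioned on, so the collider stays closed — the path is blocked at D.
Path 4: H → D ← C → M ← V → N
  D is a collider here and neither D nor any of its descendants is conditioned on, so the collider stays closed — the path is blocked at D.
Path 5: H → Y ← V → N
  V is a fork here and V is conditioned on, so the path is blocked at V.
Every path is blocked, so H and N are d-separated given {C, L, V, Y}.

Yes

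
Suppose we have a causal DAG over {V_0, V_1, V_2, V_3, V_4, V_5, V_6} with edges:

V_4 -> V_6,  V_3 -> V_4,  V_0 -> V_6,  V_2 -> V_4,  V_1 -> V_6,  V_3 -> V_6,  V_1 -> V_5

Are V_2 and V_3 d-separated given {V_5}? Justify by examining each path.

Yes — V_2 and V_3 are d-separated given {V_5}.

We examine all 2 paths between V_2 and V_3:
Path 1: V_2 → V_4 → V_6 ← V_3
  V_6 is a collider here and neither V_6 nor any of its descendants is conditioned on, so the collider stays closed — the path is blocked at V_6.
Path 2: V_2 → V_4 ← V_3
  V_4 is a collider here and neither V_4 nor any of its descendants is conditioned on, so the collider stays closed — the path is blocked at V_4.
All paths are blocked; V_2 ⊥ V_3 | {V_5} holds.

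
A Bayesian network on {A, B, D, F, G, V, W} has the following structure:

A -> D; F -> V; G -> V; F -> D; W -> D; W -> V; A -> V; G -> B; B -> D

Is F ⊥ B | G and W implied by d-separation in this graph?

Yes

There are 6 undirected paths between F and B; checking each against the conditioning set {G, W}:
Path 1: F → D ← B
  D is a collider here and neither D nor any of its descendants is conditioned on, so the collider stays closed — the path is blocked at D.
Path 2: F → D ← W → V ← G → B
  D is a collider here and neither D nor any of its descendants is conditioned on, so the collider stays closed — the path is blocked at D.
Path 3: F → D ← A → V ← G → B
  D is a collider here and neither D nor any of its descendants is conditioned on, so the collider stays closed — the path is blocked at D.
Path 4: F → V ← W → D ← B
  V is a collider here and neither V nor any of its descendants is conditioned on, so the collider stays closed — the path is blocked at V.
Path 5: F → V ← A → D ← B
  V is a collider here and neither V nor any of its descendants is conditioned on, so the collider stays closed — the path is blocked at V.
Path 6: F → V ← G → B
  V is a collider here and neither V nor any of its descendants is conditioned on, so the collider stays closed — the path is blocked at V.
All paths are blocked; F ⊥ B | {G, W} holds.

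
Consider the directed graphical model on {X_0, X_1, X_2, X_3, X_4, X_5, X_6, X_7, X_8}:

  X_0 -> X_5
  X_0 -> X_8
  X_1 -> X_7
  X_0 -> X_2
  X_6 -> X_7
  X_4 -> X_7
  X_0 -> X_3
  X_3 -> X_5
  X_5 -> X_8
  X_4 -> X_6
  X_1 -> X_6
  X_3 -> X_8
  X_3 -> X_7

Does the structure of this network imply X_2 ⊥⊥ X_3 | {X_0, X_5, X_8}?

Yes

We examine all 5 paths between X_2 and X_3:
  1. X_2 ← X_0 → X_8 ← X_3 — X_0:fork[blocks]; X_8:collider[open] ⇒ blocked
  2. X_2 ← X_0 → X_8 ← X_5 ← X_3 — X_0:fork[blocks]; X_8:collider[open]; X_5:chain[blocks] ⇒ blocked
  3. X_2 ← X_0 → X_3 — X_0:fork[blocks] ⇒ blocked
  4. X_2 ← X_0 → X_5 → X_8 ← X_3 — X_0:fork[blocks]; X_5:chain[blocks]; X_8:collider[open] ⇒ blocked
  5. X_2 ← X_0 → X_5 ← X_3 — X_0:fork[blocks]; X_5:collider[open] ⇒ blocked
All paths are blocked; X_2 ⊥ X_3 | {X_0, X_5, X_8} holds.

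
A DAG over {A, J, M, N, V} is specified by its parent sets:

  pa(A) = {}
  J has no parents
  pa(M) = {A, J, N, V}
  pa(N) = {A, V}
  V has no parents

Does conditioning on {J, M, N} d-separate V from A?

We examine all 4 paths between V and A:
Path 1: V → N ← A
  N is a collider and N is conditioned on, which opens it — no node blocks this path, so it is active.
Path 2: V → N → M ← A
  N is a chain here and N is conditioned on, so the path is blocked at N.
Path 3: V → M ← N ← A
  N is a chain here and N is conditioned on, so the path is blocked at N.
Path 4: V → M ← A
  M is a collider and M is conditioned on, which opens it — no node blocks this path, so it is active.
At least one path is unblocked, so d-separation fails.

No — V and A are not d-separated given {J, M, N}.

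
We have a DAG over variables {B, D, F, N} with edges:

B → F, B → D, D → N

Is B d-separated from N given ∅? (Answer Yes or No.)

Only one path connects B and N:
Path 1: B → D → N
  D is a chain and D is not conditioned on — no node blocks this path, so it is active.
At least one path is unblocked, so d-separation fails.

No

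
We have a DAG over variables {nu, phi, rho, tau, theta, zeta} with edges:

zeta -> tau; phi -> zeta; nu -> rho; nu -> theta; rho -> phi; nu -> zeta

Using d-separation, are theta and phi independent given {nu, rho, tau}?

2 paths connect theta and phi; each must be blocked for d-separation to hold:
  1. theta ← nu → zeta ← phi — nu:fork[blocks]; zeta:collider[open] ⇒ blocked
  2. theta ← nu → rho → phi — nu:fork[blocks]; rho:chain[blocks] ⇒ blocked
All paths are blocked; theta ⊥ phi | {nu, rho, tau} holds.

Yes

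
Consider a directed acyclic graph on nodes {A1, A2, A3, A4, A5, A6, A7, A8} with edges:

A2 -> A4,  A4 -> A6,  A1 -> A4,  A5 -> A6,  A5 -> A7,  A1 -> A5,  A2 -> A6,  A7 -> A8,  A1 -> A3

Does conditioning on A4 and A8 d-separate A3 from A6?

We examine all 3 paths between A3 and A6:
Path 1: A3 ← A1 → A4 ← A2 → A6
  A1 is a fork and A1 is not conditioned on; A4 is a collider and A4 is conditioned on, which opens it; A2 is a fork and A2 is not conditioned on — no node blocks this path, so it is active.
Path 2: A3 ← A1 → A4 → A6
  A4 is a chain here and A4 is conditioned on, so the path is blocked at A4.
Path 3: A3 ← A1 → A5 → A6
  A1 is a fork and A1 is not conditioned on; A5 is a chain and A5 is not conditioned on — no node blocks this path, so it is active.
Because an active path exists, A3 and A6 are not d-separated.

No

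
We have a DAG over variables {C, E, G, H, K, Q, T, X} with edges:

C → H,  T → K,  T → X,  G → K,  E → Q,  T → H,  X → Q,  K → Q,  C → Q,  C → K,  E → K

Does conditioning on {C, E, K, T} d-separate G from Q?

Yes

We examine all 6 paths between G and Q:
Path 1: G → K ← E → Q
  E is a fork here and E is conditioned on, so the path is blocked at E.
Path 2: G → K ← T → H ← C → Q
  T is a fork here and T is conditioned on, so the path is blocked at T.
Path 3: G → K ← T → X → Q
  T is a fork here and T is conditioned on, so the path is blocked at T.
Path 4: G → K → Q
  K is a chain here and K is conditioned on, so the path is blocked at K.
Path 5: G → K ← C → H ← T → X → Q
  C is a fork here and C is conditioned on, so the path is blocked at C.
Path 6: G → K ← C → Q
  C is a fork here and C is conditioned on, so the path is blocked at C.
Every path is blocked, so G and Q are d-separated given {C, E, K, T}.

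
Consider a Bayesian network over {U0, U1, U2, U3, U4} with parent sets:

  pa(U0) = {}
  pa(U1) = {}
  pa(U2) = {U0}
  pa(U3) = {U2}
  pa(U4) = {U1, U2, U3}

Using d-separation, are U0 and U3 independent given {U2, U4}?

2 paths connect U0 and U3; each must be blocked for d-separation to hold:
Path 1: U0 → U2 → U4 ← U3
  U2 is a chain here and U2 is conditioned on, so the path is blocked at U2.
Path 2: U0 → U2 → U3
  U2 is a chain here and U2 is conditioned on, so the path is blocked at U2.
Since every path is blocked, d-separation holds.

Yes — U0 and U3 are d-separated given {U2, U4}.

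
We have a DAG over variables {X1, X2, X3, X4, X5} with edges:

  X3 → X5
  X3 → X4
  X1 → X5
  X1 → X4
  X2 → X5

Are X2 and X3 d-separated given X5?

No — X2 and X3 are not d-separated given {X5}.

There are 2 undirected paths between X2 and X3; checking each against the conditioning set {X5}:
Path 1: X2 → X5 ← X3
  X5 is a collider and X5 is conditioned on, which opens it — no node blocks this path, so it is active.
Path 2: X2 → X5 ← X1 → X4 ← X3
  X4 is a collider here and neither X4 nor any of its descendants is conditioned on, so the collider stays closed — the path is blocked at X4.
At least one path is unblocked, so d-separation fails.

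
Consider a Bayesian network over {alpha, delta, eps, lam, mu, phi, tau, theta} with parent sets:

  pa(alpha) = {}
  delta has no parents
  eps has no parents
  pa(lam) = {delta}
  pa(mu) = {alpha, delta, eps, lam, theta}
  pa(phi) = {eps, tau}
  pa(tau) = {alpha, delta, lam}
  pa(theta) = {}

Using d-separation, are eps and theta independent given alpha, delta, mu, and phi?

6 paths connect eps and theta; each must be blocked for d-separation to hold:
Path 1: eps → phi ← tau ← lam → mu ← theta
  phi is a collider and phi is conditioned on, which opens it; tau is a chain and tau is not conditioned on; lam is a fork and lam is not conditioned on; mu is a collider and mu is conditioned on, which opens it — no node blocks this path, so it is active.
Path 2: eps → phi ← tau ← lam ← delta → mu ← theta
  delta is a fork here and delta is conditioned on, so the path is blocked at delta.
Path 3: eps → phi ← tau ← alpha → mu ← theta
  alpha is a fork here and alpha is conditioned on, so the path is blocked at alpha.
Path 4: eps → phi ← tau ← delta → lam → mu ← theta
  delta is a fork here and delta is conditioned on, so the path is blocked at delta.
Path 5: eps → phi ← tau ← delta → mu ← theta
  delta is a fork here and delta is conditioned on, so the path is blocked at delta.
Path 6: eps → mu ← theta
  mu is a collider and mu is conditioned on, which opens it — no node blocks this path, so it is active.
At least one path is unblocked, so d-separation fails.

No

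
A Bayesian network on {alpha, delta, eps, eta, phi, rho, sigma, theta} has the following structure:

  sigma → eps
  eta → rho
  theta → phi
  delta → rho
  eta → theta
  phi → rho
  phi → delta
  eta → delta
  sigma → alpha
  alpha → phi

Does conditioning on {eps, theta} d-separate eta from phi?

Yes

We examine all 5 paths between eta and phi:
Path 1: eta → theta → phi
  theta is a chain here and theta is conditioned on, so the path is blocked at theta.
Path 2: eta → delta ← phi
  delta is a collider here and neither delta nor any of its descendants is conditioned on, so the collider stays closed — the path is blocked at delta.
Path 3: eta → delta → rho ← phi
  rho is a collider here and neither rho nor any of its descendants is conditioned on, so the collider stays closed — the path is blocked at rho.
Path 4: eta → rho ← delta ← phi
  rho is a collider here and neither rho nor any of its descendants is conditioned on, so the collider stays closed — the path is blocked at rho.
Path 5: eta → rho ← phi
  rho is a collider here and neither rho nor any of its descendants is conditioned on, so the collider stays closed — the path is blocked at rho.
Every path is blocked, so eta and phi are d-separated given {eps, theta}.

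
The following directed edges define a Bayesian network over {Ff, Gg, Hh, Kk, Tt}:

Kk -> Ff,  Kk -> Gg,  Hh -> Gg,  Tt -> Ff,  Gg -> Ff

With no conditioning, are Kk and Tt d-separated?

Yes — Kk and Tt are d-separated given ∅.

We examine all 2 paths between Kk and Tt:
Path 1: Kk → Ff ← Tt
  Ff is a collider here and neither Ff nor any of its descendants is conditioned on, so the collider stays closed — the path is blocked at Ff.
Path 2: Kk → Gg → Ff ← Tt
  Ff is a collider here and neither Ff nor any of its descendants is conditioned on, so the collider stays closed — the path is blocked at Ff.
Every path is blocked, so Kk and Tt are d-separated given ∅.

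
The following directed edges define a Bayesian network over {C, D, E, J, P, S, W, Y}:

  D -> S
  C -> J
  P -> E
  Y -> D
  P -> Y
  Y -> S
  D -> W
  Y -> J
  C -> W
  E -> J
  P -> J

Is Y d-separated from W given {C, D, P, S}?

Yes — Y and W are d-separated given {C, D, P, S}.

We examine all 5 paths between Y and W:
Path 1: Y → J ← C → W
  J is a collider here and neither J nor any of its descendants is conditioned on, so the collider stays closed — the path is blocked at J.
Path 2: Y ← P → J ← C → W
  P is a fork here and P is conditioned on, so the path is blocked at P.
Path 3: Y ← P → E → J ← C → W
  P is a fork here and P is conditioned on, so the path is blocked at P.
Path 4: Y → D → W
  D is a chain here and D is conditioned on, so the path is blocked at D.
Path 5: Y → S ← D → W
  D is a fork here and D is conditioned on, so the path is blocked at D.
All paths are blocked; Y ⊥ W | {C, D, P, S} holds.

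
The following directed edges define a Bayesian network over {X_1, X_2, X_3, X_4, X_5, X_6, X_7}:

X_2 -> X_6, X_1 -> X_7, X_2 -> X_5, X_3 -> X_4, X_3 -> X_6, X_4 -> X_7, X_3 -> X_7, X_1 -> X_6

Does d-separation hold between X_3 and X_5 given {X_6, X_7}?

No

3 paths connect X_3 and X_5; each must be blocked for d-separation to hold:
Path 1: X_3 → X_6 ← X_2 → X_5
  X_6 is a collider and X_6 is conditioned on, which opens it; X_2 is a fork and X_2 is not conditioned on — no node blocks this path, so it is active.
Path 2: X_3 → X_4 → X_7 ← X_1 → X_6 ← X_2 → X_5
  X_4 is a chain and X_4 is not conditioned on; X_7 is a collider and X_7 is conditioned on, which opens it; X_1 is a fork and X_1 is not conditioned on; X_6 is a collider and X_6 is conditioned on, which opens it; X_2 is a fork and X_2 is not conditioned on — no node blocks this path, so it is active.
Path 3: X_3 → X_7 ← X_1 → X_6 ← X_2 → X_5
  X_7 is a collider and X_7 is conditioned on, which opens it; X_1 is a fork and X_1 is not conditioned on; X_6 is a collider and X_6 is conditioned on, which opens it; X_2 is a fork and X_2 is not conditioned on — no node blocks this path, so it is active.
At least one path is unblocked, so d-separation fails.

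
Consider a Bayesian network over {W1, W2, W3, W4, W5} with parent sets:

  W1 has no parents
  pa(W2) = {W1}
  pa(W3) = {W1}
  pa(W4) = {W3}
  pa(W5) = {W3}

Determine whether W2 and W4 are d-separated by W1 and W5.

Only one path connects W2 and W4:
Path 1: W2 ← W1 → W3 → W4
  W1 is a fork here and W1 is conditioned on, so the path is blocked at W1.
Since every path is blocked, d-separation holds.

Yes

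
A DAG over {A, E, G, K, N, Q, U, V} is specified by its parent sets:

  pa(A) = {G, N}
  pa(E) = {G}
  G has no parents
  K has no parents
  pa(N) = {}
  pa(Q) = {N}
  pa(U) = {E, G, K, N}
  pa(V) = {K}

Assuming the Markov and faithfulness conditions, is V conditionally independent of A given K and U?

Yes

There are 3 undirected paths between V and A; checking each against the conditioning set {K, U}:
Path 1: V ← K → U ← E ← G → A
  K is a fork here and K is conditioned on, so the path is blocked at K.
Path 2: V ← K → U ← N → A
  K is a fork here and K is conditioned on, so the path is blocked at K.
Path 3: V ← K → U ← G → A
  K is a fork here and K is conditioned on, so the path is blocked at K.
Every path is blocked, so V and A are d-separated given {K, U}.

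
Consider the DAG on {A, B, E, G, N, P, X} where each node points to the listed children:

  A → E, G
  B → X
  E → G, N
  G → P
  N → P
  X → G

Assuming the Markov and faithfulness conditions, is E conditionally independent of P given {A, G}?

No — E and P are not d-separated given {A, G}.

We examine all 3 paths between E and P:
Path 1: E ← A → G → P
  A is a fork here and A is conditioned on, so the path is blocked at A.
Path 2: E → G → P
  G is a chain here and G is conditioned on, so the path is blocked at G.
Path 3: E → N → P
  N is a chain and N is not conditioned on — no node blocks this path, so it is active.
At least one path is unblocked, so d-separation fails.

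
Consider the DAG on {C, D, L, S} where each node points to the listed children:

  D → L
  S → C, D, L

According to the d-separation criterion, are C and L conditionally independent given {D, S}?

We examine all 2 paths between C and L:
Path 1: C ← S → L
  S is a fork here and S is conditioned on, so the path is blocked at S.
Path 2: C ← S → D → L
  S is a fork here and S is conditioned on, so the path is blocked at S.
Since every path is blocked, d-separation holds.

Yes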